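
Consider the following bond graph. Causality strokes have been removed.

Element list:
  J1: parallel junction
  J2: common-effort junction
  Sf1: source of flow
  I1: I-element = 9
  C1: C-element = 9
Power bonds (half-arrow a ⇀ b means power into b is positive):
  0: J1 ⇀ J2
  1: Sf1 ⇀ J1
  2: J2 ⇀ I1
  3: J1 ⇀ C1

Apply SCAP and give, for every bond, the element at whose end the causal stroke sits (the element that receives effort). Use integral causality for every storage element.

#0 stroke→J2
#1 stroke→Sf1
#2 stroke→I1
#3 stroke→J1

bond 1 stroke→Sf1  (Sf1: flow source, stroke at near end)
bond 2 stroke→I1  (I1 integral (f out))
bond 0 stroke→J2  (only one effort-in slot at J2)
bond 3 stroke→J1  (J1 needs exactly one e-in)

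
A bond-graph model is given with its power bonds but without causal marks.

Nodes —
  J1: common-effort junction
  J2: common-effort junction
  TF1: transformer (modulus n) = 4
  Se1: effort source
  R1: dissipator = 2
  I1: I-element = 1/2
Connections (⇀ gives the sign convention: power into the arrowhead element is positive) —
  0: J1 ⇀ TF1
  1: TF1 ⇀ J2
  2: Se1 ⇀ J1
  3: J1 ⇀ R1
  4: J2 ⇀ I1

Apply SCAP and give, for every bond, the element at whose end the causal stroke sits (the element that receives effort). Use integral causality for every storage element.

β2 |J1  (Se1 (Se) sets effort on bond)
β0 |TF1  (J1 effort already set via bond 2)
β3 |R1  (J1 effort already set via bond 2)
β1 |J2  (TF1: transformer flips bond 0)
β4 |I1  (J2: bond 1 brought effort, rest push out)

b0 stroke at TF1
b1 stroke at J2
b2 stroke at J1
b3 stroke at R1
b4 stroke at I1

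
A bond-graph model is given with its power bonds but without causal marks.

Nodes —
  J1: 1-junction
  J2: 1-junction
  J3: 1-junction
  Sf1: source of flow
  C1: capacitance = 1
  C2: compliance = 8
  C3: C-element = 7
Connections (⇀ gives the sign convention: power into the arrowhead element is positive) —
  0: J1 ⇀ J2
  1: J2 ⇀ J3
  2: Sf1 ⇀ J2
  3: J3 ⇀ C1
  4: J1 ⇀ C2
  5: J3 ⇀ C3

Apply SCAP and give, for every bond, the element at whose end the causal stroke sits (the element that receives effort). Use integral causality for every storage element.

b0 →J2
b1 →J2
b2 →Sf1
b3 →J3
b4 →J1
b5 →J3

bond 2 →Sf1  (source Sf1 imposes f)
bond 0 →J2  (1-jn J2 has f-setter on 2)
bond 1 →J2  (1-jn J2 has f-setter on 2)
bond 3 →J3  (1-jn J3 has f-setter on 1)
bond 5 →J3  (J3 flow already set via bond 1)
bond 4 →J1  (1-jn J1 has f-setter on 0)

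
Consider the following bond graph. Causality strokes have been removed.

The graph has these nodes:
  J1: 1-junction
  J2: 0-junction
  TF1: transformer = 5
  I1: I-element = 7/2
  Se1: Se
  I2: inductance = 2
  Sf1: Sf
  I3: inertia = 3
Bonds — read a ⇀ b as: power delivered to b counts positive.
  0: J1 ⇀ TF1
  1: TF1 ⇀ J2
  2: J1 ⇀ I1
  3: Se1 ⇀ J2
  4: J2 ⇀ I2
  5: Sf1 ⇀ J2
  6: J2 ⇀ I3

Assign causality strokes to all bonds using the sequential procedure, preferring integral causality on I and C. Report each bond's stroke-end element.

#3 →J2  (source Se1 imposes e)
#5 →Sf1  (Sf1: flow source, stroke at near end)
#1 →TF1  (common-e at J2 fixed by 3)
#4 →I2  (J2: bond 3 brought effort, rest push out)
#6 →I3  (common-e at J2 fixed by 3)
#0 →J1  (TF1 one-in-one-out from 1)
#2 →I1  (only one flow-in slot at J1)

b0 →J1
b1 →TF1
b2 →I1
b3 →J2
b4 →I2
b5 →Sf1
b6 →I3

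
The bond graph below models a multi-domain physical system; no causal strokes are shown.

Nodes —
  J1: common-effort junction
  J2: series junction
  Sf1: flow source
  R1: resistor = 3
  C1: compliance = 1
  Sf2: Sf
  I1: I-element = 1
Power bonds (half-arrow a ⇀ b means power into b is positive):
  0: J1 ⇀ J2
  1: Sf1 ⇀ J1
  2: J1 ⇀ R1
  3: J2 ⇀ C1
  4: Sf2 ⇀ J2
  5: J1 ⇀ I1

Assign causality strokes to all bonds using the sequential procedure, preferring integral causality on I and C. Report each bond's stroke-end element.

#0 |J2
#1 |Sf1
#2 |J1
#3 |J2
#4 |Sf2
#5 |I1

bond 1 |Sf1  (source Sf1 imposes f)
bond 4 |Sf2  (Sf2: flow source, stroke at near end)
bond 0 |J2  (J2: bond 4 brought flow, rest push out)
bond 3 |J2  (common-f at J2 fixed by 4)
bond 5 |I1  (I1 integral (f out))
bond 2 |J1  (J1 needs exactly one e-in)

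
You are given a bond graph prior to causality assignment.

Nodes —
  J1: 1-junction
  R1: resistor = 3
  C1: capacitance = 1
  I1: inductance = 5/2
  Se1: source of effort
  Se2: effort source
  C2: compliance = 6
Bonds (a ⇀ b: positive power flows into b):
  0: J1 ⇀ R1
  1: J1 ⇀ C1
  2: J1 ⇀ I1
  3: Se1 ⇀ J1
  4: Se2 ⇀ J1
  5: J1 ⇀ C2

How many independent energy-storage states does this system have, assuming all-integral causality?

3  (C1, C2, I1 all integral)

#3 stroke→J1  (Se1: effort source, stroke at far end)
#4 stroke→J1  (source Se2 imposes e)
#1 stroke→J1  (C1: C, integral causality)
#2 stroke→I1  (prefer integral on I1)
#0 stroke→J1  (J1: bond 2 brought flow, rest push out)
#5 stroke→J1  (common-f at J1 fixed by 2)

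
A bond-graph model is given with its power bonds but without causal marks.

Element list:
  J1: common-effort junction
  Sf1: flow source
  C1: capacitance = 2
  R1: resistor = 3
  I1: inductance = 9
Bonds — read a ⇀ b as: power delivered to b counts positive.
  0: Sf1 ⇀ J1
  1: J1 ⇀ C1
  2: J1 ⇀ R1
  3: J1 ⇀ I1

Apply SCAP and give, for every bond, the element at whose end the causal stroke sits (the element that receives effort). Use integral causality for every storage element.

β0 →Sf1
β1 →J1
β2 →R1
β3 →I1

β0 |Sf1  (Sf1 (Sf) sets flow on bond)
β1 |J1  (prefer integral on C1)
β2 |R1  (J1: bond 1 brought effort, rest push out)
β3 |I1  (J1 effort already set via bond 1)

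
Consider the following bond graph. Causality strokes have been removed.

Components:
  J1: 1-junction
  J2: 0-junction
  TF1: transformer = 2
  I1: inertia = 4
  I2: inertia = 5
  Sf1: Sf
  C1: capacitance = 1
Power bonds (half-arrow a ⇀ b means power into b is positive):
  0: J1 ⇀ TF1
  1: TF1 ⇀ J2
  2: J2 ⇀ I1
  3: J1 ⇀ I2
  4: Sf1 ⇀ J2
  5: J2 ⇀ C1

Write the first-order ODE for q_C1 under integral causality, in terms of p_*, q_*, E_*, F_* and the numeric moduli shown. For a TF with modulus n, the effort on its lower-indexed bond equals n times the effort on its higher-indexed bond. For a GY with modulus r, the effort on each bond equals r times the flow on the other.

dq_C1/dt = F_Sf1 - p_I1/4 + 2*p_I2/5

b4 stroke at Sf1  (Sf1 (Sf) sets flow on bond)
b2 stroke at I1  (I1: I, integral causality)
b3 stroke at I2  (prefer integral on I2)
b0 stroke at J1  (common-f at J1 fixed by 3)
b1 stroke at TF1  (through TF1, causality passes straight; one stroke at TF1)
b5 stroke at J2  (closing 0-jn rule on J2)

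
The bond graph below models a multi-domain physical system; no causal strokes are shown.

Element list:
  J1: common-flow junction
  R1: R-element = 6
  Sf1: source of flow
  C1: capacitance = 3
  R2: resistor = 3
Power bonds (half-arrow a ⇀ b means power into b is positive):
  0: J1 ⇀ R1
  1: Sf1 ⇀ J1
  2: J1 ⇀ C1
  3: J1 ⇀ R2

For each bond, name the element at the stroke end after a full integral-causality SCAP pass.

#0 |J1
#1 |Sf1
#2 |J1
#3 |J1

b1 →Sf1  (Sf1 fixes flow; stroke at Sf1)
b0 →J1  (1-jn J1 has f-setter on 1)
b2 →J1  (common-f at J1 fixed by 1)
b3 →J1  (J1: bond 1 brought flow, rest push out)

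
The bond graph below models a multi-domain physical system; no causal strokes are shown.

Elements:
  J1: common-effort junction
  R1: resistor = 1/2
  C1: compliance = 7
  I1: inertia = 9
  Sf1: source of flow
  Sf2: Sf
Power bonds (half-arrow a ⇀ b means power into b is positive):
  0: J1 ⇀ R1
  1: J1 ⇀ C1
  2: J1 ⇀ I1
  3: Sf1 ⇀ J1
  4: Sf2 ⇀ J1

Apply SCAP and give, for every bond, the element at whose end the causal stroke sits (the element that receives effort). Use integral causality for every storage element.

#0 →R1
#1 →J1
#2 →I1
#3 →Sf1
#4 →Sf2

#3 →Sf1  (Sf1 (Sf) sets flow on bond)
#4 →Sf2  (Sf2 (Sf) sets flow on bond)
#1 →J1  (C1 outputs effort q/C1)
#0 →R1  (J1: bond 1 brought effort, rest push out)
#2 →I1  (common-e at J1 fixed by 1)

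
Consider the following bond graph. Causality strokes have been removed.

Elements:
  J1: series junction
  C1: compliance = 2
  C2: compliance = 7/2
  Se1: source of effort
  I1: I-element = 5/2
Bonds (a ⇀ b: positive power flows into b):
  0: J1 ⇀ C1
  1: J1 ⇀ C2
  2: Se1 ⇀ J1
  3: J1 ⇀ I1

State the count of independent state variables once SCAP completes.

bond 2 |J1  (Se1: effort source, stroke at far end)
bond 0 |J1  (C1 integral (e out))
bond 1 |J1  (prefer integral on C2)
bond 3 |I1  (only one flow-in slot at J1)

3  (C1, C2, I1 all integral)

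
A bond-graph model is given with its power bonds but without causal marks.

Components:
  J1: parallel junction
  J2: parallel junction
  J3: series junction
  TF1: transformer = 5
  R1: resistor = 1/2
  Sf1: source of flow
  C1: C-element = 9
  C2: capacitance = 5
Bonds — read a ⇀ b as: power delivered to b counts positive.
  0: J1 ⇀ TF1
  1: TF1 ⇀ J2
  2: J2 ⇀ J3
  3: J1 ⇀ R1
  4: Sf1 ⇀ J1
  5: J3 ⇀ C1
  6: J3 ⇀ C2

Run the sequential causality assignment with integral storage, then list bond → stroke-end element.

β0 stroke→J1
β1 stroke→TF1
β2 stroke→J2
β3 stroke→R1
β4 stroke→Sf1
β5 stroke→J3
β6 stroke→J3

b4 |Sf1  (Sf1 fixes flow; stroke at Sf1)
b5 |J3  (C1: C, integral causality)
b6 |J3  (C2 outputs effort q/C2)
b2 |J2  (J3 needs exactly one f-in)
b1 |TF1  (common-e at J2 fixed by 2)
b0 |J1  (TF1: transformer flips bond 1)
b3 |R1  (common-e at J1 fixed by 0)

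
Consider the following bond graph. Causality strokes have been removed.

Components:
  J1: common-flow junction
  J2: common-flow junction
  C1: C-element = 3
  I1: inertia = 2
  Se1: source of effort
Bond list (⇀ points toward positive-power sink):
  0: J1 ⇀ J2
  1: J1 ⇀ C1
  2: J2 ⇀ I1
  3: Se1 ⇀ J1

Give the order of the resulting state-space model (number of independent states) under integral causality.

2  (C1, I1 all integral)

#3 →J1  (Se1: effort source, stroke at far end)
#1 →J1  (prefer integral on C1)
#0 →J2  (J1 needs exactly one f-in)
#2 →I1  (closing 1-jn rule on J2)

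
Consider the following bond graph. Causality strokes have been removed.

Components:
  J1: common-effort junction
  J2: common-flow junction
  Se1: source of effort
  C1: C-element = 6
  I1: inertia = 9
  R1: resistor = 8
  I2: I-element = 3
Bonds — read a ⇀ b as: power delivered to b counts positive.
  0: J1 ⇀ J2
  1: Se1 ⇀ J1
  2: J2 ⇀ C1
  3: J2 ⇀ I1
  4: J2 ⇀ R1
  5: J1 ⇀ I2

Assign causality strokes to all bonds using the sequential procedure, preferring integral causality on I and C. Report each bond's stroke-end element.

β1 stroke→J1  (Se1 fixes effort; stroke away)
β0 stroke→J2  (J1 effort already set via bond 1)
β5 stroke→I2  (common-e at J1 fixed by 1)
β2 stroke→J2  (C1 integral (e out))
β3 stroke→I1  (I1 outputs flow p/I1)
β4 stroke→J2  (J2: bond 3 brought flow, rest push out)

bond 0 stroke→J2
bond 1 stroke→J1
bond 2 stroke→J2
bond 3 stroke→I1
bond 4 stroke→J2
bond 5 stroke→I2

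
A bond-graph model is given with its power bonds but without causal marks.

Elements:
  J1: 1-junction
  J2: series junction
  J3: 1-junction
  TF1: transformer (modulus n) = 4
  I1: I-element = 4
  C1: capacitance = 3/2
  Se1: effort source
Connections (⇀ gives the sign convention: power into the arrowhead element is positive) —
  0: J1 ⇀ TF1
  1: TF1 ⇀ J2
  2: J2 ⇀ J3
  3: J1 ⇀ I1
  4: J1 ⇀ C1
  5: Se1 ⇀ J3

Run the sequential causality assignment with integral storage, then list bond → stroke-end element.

b5 →J3  (Se1: effort source, stroke at far end)
b2 →J2  (closing 1-jn rule on J3)
b1 →TF1  (J2 needs exactly one f-in)
b0 →J1  (through TF1, causality passes straight; one stroke at TF1)
b3 →I1  (I1: I, integral causality)
b4 →J1  (1-jn J1 has f-setter on 3)

#0 stroke at J1
#1 stroke at TF1
#2 stroke at J2
#3 stroke at I1
#4 stroke at J1
#5 stroke at J3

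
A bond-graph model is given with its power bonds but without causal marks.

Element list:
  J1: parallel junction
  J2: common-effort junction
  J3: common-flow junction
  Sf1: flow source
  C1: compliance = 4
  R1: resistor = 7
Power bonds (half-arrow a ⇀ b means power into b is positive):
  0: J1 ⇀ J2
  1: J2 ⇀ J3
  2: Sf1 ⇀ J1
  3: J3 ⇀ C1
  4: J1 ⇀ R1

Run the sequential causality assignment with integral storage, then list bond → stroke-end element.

#0 stroke at J1
#1 stroke at J2
#2 stroke at Sf1
#3 stroke at J3
#4 stroke at R1

b2 →Sf1  (source Sf1 imposes f)
b3 →J3  (C1: C, integral causality)
b1 →J2  (J3: last free bond brings flow in)
b0 →J1  (0-jn J2 has e-setter on 1)
b4 →R1  (0-jn J1 has e-setter on 0)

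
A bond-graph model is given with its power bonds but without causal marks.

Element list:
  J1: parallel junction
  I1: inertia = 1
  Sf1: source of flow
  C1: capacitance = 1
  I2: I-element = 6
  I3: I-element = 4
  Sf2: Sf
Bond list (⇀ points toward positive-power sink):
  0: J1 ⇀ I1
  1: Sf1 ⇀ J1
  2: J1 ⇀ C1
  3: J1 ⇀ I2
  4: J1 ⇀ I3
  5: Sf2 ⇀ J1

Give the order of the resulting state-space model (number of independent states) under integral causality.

β1 stroke→Sf1  (Sf1 fixes flow; stroke at Sf1)
β5 stroke→Sf2  (Sf2 fixes flow; stroke at Sf2)
β0 stroke→I1  (prefer integral on I1)
β2 stroke→J1  (C1 outputs effort q/C1)
β3 stroke→I2  (common-e at J1 fixed by 2)
β4 stroke→I3  (J1: bond 2 brought effort, rest push out)

4  (C1, I1, I2, I3 all integral)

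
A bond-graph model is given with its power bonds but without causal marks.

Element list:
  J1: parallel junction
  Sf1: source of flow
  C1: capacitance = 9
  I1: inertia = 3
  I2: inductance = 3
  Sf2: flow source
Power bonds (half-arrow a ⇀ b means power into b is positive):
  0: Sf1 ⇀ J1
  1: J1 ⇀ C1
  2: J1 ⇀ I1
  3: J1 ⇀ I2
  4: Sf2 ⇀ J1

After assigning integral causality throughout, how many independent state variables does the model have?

3  (C1, I1, I2 all integral)

#0 stroke at Sf1  (Sf1: flow source, stroke at near end)
#4 stroke at Sf2  (Sf2: flow source, stroke at near end)
#1 stroke at J1  (C1: C, integral causality)
#2 stroke at I1  (J1 effort already set via bond 1)
#3 stroke at I2  (0-jn J1 has e-setter on 1)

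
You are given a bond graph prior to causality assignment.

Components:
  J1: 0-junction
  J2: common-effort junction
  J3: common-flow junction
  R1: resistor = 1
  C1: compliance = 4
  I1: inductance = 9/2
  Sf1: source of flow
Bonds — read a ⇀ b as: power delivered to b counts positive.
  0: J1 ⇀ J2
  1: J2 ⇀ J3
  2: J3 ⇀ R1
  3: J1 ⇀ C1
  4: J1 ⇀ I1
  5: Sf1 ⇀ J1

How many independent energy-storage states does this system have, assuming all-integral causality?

2  (C1, I1 all integral)

#5 |Sf1  (source Sf1 imposes f)
#3 |J1  (C1 outputs effort q/C1)
#0 |J2  (0-jn J1 has e-setter on 3)
#4 |I1  (common-e at J1 fixed by 3)
#1 |J3  (J2: bond 0 brought effort, rest push out)
#2 |R1  (only one flow-in slot at J3)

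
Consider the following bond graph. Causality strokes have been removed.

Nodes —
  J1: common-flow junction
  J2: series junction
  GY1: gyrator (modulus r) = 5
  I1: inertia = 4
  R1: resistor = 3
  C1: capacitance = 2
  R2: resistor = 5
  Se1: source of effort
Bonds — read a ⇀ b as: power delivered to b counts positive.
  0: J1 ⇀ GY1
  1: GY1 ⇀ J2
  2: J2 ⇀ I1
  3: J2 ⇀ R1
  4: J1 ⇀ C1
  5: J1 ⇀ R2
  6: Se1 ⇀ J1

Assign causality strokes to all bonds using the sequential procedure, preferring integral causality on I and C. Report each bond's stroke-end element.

b0 |J1
b1 |J2
b2 |I1
b3 |J2
b4 |J1
b5 |R2
b6 |J1

b6 stroke at J1  (Se1 fixes effort; stroke away)
b2 stroke at I1  (I1 integral (f out))
b1 stroke at J2  (J2 flow already set via bond 2)
b3 stroke at J2  (J2: bond 2 brought flow, rest push out)
b0 stroke at J1  (through GY1, causality inverts; strokes same side of GY1)
b4 stroke at J1  (C1 integral (e out))
b5 stroke at R2  (J1 needs exactly one f-in)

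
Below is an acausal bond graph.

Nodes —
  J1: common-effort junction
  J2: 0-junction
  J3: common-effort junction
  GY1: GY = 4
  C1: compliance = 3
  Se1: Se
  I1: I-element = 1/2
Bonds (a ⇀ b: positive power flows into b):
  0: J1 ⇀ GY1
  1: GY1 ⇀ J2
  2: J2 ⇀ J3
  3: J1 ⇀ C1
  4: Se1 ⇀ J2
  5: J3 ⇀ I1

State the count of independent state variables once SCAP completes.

β4 stroke at J2  (source Se1 imposes e)
β1 stroke at GY1  (0-jn J2 has e-setter on 4)
β2 stroke at J3  (0-jn J2 has e-setter on 4)
β5 stroke at I1  (J3 effort already set via bond 2)
β0 stroke at GY1  (GY1 both-in/both-out from 1)
β3 stroke at J1  (closing 0-jn rule on J1)

2  (C1, I1 all integral)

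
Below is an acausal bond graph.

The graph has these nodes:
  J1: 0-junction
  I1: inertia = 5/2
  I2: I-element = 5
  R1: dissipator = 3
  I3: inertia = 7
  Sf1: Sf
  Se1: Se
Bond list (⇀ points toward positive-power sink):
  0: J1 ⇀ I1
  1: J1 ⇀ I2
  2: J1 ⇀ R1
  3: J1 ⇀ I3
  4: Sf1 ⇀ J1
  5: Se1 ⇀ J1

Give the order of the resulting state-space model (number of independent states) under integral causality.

3  (I1, I2, I3 all integral)

#4 stroke at Sf1  (source Sf1 imposes f)
#5 stroke at J1  (Se1: effort source, stroke at far end)
#0 stroke at I1  (J1: bond 5 brought effort, rest push out)
#1 stroke at I2  (J1: bond 5 brought effort, rest push out)
#2 stroke at R1  (common-e at J1 fixed by 5)
#3 stroke at I3  (common-e at J1 fixed by 5)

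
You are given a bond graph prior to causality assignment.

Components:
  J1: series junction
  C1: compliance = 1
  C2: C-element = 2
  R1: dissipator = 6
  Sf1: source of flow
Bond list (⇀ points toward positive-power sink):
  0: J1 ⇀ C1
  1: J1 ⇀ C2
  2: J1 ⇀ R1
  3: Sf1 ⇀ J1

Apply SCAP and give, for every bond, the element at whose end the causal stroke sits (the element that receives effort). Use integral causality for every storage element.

b0 |J1
b1 |J1
b2 |J1
b3 |Sf1

b3 |Sf1  (Sf1 (Sf) sets flow on bond)
b0 |J1  (J1 flow already set via bond 3)
b1 |J1  (J1: bond 3 brought flow, rest push out)
b2 |J1  (J1 flow already set via bond 3)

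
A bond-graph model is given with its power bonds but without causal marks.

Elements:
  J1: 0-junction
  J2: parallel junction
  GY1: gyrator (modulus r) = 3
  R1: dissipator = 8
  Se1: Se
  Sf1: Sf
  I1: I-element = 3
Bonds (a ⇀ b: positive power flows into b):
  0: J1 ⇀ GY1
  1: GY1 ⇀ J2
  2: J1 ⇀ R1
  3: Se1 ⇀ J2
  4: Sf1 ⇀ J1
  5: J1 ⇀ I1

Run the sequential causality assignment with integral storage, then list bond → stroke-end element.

b3 →J2  (Se1 (Se) sets effort on bond)
b4 →Sf1  (Sf1 fixes flow; stroke at Sf1)
b1 →GY1  (0-jn J2 has e-setter on 3)
b0 →GY1  (GY GY1: same side as bond 1)
b5 →I1  (I1 outputs flow p/I1)
b2 →J1  (J1: last free bond brings effort in)

b0 stroke at GY1
b1 stroke at GY1
b2 stroke at J1
b3 stroke at J2
b4 stroke at Sf1
b5 stroke at I1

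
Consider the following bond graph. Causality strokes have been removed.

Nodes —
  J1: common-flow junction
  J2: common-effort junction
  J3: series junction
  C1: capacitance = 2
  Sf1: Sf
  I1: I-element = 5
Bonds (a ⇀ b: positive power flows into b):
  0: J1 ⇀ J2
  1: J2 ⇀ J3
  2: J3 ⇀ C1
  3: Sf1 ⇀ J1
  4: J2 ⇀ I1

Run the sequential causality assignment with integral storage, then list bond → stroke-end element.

#3 stroke→Sf1  (source Sf1 imposes f)
#0 stroke→J1  (J1: bond 3 brought flow, rest push out)
#2 stroke→J3  (prefer integral on C1)
#1 stroke→J2  (closing 1-jn rule on J3)
#4 stroke→I1  (common-e at J2 fixed by 1)

#0 →J1
#1 →J2
#2 →J3
#3 →Sf1
#4 →I1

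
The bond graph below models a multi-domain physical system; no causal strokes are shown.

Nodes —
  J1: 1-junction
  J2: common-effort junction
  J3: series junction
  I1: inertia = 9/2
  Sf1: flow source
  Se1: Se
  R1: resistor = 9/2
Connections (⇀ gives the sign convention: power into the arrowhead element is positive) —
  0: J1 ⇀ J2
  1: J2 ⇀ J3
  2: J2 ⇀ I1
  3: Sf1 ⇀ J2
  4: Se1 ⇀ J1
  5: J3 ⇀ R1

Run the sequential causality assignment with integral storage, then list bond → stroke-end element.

bond 3 |Sf1  (Sf1: flow source, stroke at near end)
bond 4 |J1  (Se1: effort source, stroke at far end)
bond 0 |J2  (closing 1-jn rule on J1)
bond 1 |J3  (0-jn J2 has e-setter on 0)
bond 2 |I1  (J2: bond 0 brought effort, rest push out)
bond 5 |R1  (closing 1-jn rule on J3)

bond 0 |J2
bond 1 |J3
bond 2 |I1
bond 3 |Sf1
bond 4 |J1
bond 5 |R1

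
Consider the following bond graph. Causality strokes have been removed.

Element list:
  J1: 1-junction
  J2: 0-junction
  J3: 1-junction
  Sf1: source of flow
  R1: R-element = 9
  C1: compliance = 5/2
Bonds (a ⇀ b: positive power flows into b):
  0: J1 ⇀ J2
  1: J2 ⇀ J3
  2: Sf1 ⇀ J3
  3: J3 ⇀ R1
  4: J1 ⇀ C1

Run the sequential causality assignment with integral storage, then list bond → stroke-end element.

b2 →Sf1  (Sf1 (Sf) sets flow on bond)
b1 →J3  (common-f at J3 fixed by 2)
b3 →J3  (common-f at J3 fixed by 2)
b0 →J2  (closing 0-jn rule on J2)
b4 →J1  (1-jn J1 has f-setter on 0)

#0 stroke at J2
#1 stroke at J3
#2 stroke at Sf1
#3 stroke at J3
#4 stroke at J1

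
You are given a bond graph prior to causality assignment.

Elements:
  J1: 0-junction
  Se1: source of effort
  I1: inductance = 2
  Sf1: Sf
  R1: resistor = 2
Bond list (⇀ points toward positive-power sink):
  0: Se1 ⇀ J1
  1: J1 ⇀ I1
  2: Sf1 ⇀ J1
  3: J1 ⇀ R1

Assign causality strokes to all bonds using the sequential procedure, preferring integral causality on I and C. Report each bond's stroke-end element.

β0 →J1
β1 →I1
β2 →Sf1
β3 →R1

bond 0 stroke→J1  (source Se1 imposes e)
bond 2 stroke→Sf1  (source Sf1 imposes f)
bond 1 stroke→I1  (common-e at J1 fixed by 0)
bond 3 stroke→R1  (0-jn J1 has e-setter on 0)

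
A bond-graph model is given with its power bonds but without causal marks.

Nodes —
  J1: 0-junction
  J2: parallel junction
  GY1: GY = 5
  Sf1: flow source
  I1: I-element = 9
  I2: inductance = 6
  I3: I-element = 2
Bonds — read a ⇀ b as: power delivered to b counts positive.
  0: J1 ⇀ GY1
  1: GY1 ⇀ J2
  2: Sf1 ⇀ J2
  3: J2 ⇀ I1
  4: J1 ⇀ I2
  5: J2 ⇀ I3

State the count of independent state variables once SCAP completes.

3  (I1, I2, I3 all integral)

b2 stroke at Sf1  (source Sf1 imposes f)
b3 stroke at I1  (I1 outputs flow p/I1)
b4 stroke at I2  (prefer integral on I2)
b0 stroke at J1  (closing 0-jn rule on J1)
b1 stroke at J2  (GY GY1: same side as bond 0)
b5 stroke at I3  (common-e at J2 fixed by 1)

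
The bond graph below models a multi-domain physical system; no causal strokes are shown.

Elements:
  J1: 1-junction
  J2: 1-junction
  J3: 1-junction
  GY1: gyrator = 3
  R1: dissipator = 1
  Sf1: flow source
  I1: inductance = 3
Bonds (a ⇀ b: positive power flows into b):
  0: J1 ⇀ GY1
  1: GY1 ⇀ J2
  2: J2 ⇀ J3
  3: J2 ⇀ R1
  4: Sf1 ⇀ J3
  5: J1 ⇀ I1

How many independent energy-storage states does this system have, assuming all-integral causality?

bond 4 →Sf1  (Sf1: flow source, stroke at near end)
bond 2 →J3  (J3 flow already set via bond 4)
bond 1 →J2  (J2 flow already set via bond 2)
bond 3 →J2  (J2: bond 2 brought flow, rest push out)
bond 0 →J1  (GY GY1: same side as bond 1)
bond 5 →I1  (J1: last free bond brings flow in)

1  (I1 all integral)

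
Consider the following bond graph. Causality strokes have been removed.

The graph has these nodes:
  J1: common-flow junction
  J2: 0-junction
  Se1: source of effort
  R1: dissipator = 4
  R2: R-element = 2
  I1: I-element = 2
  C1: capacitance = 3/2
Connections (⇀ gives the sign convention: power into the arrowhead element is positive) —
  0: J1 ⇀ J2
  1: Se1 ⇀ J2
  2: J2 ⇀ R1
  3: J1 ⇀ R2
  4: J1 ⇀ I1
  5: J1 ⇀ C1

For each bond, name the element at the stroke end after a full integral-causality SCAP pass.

β1 →J2  (Se1 fixes effort; stroke away)
β0 →J1  (0-jn J2 has e-setter on 1)
β2 →R1  (J2 effort already set via bond 1)
β4 →I1  (I1 integral (f out))
β3 →J1  (J1 flow already set via bond 4)
β5 →J1  (J1 flow already set via bond 4)

b0 |J1
b1 |J2
b2 |R1
b3 |J1
b4 |I1
b5 |J1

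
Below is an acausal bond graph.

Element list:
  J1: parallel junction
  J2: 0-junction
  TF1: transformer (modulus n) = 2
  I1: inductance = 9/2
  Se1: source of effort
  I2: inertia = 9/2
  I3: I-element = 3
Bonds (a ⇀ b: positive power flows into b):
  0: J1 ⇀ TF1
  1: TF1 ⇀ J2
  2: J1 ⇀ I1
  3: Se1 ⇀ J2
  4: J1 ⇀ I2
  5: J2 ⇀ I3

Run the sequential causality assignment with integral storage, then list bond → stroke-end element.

b0 →J1
b1 →TF1
b2 →I1
b3 →J2
b4 →I2
b5 →I3

#3 →J2  (source Se1 imposes e)
#1 →TF1  (J2: bond 3 brought effort, rest push out)
#5 →I3  (J2 effort already set via bond 3)
#0 →J1  (through TF1, causality passes straight; one stroke at TF1)
#2 →I1  (J1 effort already set via bond 0)
#4 →I2  (common-e at J1 fixed by 0)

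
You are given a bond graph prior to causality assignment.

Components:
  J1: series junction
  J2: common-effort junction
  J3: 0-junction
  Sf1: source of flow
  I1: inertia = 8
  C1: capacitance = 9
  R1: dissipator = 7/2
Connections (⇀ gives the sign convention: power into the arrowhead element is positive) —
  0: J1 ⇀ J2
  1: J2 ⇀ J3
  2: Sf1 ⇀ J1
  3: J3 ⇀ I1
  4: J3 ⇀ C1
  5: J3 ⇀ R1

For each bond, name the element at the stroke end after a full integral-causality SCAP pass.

b0 |J1
b1 |J2
b2 |Sf1
b3 |I1
b4 |J3
b5 |R1

b2 stroke→Sf1  (source Sf1 imposes f)
b0 stroke→J1  (1-jn J1 has f-setter on 2)
b1 stroke→J2  (J2 needs exactly one e-in)
b3 stroke→I1  (I1: I, integral causality)
b4 stroke→J3  (C1: C, integral causality)
b5 stroke→R1  (common-e at J3 fixed by 4)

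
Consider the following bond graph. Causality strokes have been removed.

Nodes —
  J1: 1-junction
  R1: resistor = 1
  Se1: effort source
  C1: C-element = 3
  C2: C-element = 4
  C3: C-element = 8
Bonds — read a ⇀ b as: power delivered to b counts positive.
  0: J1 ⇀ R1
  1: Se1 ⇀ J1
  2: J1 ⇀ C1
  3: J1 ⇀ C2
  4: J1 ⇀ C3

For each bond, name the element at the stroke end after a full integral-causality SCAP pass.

#1 |J1  (Se1 fixes effort; stroke away)
#2 |J1  (C1 integral (e out))
#3 |J1  (prefer integral on C2)
#4 |J1  (C3: C, integral causality)
#0 |R1  (J1 needs exactly one f-in)

b0 stroke at R1
b1 stroke at J1
b2 stroke at J1
b3 stroke at J1
b4 stroke at J1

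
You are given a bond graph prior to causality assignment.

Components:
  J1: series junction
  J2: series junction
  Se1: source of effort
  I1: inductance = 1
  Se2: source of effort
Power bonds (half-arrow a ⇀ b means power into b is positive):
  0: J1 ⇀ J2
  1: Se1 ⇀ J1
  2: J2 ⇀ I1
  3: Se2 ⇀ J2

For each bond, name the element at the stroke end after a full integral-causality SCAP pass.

#1 stroke→J1  (Se1: effort source, stroke at far end)
#3 stroke→J2  (Se2: effort source, stroke at far end)
#0 stroke→J2  (J1 needs exactly one f-in)
#2 stroke→I1  (J2: last free bond brings flow in)

β0 |J2
β1 |J1
β2 |I1
β3 |J2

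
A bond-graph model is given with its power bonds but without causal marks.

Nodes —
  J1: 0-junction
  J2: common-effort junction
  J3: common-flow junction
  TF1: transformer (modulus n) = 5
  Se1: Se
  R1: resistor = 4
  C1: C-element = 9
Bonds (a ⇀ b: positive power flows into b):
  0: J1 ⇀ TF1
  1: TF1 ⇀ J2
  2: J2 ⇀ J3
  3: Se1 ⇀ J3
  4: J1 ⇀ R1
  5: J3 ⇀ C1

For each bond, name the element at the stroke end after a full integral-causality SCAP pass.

β0 →J1
β1 →TF1
β2 →J2
β3 →J3
β4 →R1
β5 →J3

b3 stroke at J3  (Se1 (Se) sets effort on bond)
b5 stroke at J3  (C1 integral (e out))
b2 stroke at J2  (J3 needs exactly one f-in)
b1 stroke at TF1  (0-jn J2 has e-setter on 2)
b0 stroke at J1  (through TF1, causality passes straight; one stroke at TF1)
b4 stroke at R1  (J1 effort already set via bond 0)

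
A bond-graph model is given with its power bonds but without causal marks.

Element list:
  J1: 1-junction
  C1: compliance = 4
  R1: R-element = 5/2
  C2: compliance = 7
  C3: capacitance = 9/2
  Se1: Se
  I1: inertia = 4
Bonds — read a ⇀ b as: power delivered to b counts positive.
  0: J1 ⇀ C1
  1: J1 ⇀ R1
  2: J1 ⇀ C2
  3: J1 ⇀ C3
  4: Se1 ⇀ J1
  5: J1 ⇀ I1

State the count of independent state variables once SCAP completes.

bond 4 stroke at J1  (Se1: effort source, stroke at far end)
bond 0 stroke at J1  (C1 outputs effort q/C1)
bond 2 stroke at J1  (prefer integral on C2)
bond 3 stroke at J1  (C3 outputs effort q/C3)
bond 5 stroke at I1  (prefer integral on I1)
bond 1 stroke at J1  (1-jn J1 has f-setter on 5)

4  (C1, C2, C3, I1 all integral)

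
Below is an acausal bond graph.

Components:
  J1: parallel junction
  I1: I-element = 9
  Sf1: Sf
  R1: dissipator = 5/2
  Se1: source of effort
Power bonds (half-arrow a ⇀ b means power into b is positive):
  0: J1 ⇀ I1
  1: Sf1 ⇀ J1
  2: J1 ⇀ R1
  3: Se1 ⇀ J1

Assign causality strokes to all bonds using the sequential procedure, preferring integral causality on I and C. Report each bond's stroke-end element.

bond 1 →Sf1  (Sf1 fixes flow; stroke at Sf1)
bond 3 →J1  (Se1 (Se) sets effort on bond)
bond 0 →I1  (J1 effort already set via bond 3)
bond 2 →R1  (J1 effort already set via bond 3)

β0 stroke at I1
β1 stroke at Sf1
β2 stroke at R1
β3 stroke at J1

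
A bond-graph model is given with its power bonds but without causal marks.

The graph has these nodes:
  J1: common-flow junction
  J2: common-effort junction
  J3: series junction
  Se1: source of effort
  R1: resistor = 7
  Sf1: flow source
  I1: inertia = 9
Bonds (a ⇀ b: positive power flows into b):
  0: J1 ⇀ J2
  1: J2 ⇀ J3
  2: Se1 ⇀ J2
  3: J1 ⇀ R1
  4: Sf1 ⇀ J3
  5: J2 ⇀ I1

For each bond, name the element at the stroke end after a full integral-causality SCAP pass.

β2 →J2  (Se1: effort source, stroke at far end)
β4 →Sf1  (Sf1: flow source, stroke at near end)
β0 →J1  (J2 effort already set via bond 2)
β1 →J3  (common-e at J2 fixed by 2)
β5 →I1  (common-e at J2 fixed by 2)
β3 →R1  (only one flow-in slot at J1)

b0 |J1
b1 |J3
b2 |J2
b3 |R1
b4 |Sf1
b5 |I1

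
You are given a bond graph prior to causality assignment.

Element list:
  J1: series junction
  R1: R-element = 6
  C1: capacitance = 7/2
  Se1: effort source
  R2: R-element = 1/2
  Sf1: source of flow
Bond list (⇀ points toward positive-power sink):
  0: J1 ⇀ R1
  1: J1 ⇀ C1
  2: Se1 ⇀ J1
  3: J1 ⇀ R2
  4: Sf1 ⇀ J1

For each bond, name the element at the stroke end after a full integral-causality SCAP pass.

b2 stroke at J1  (Se1 (Se) sets effort on bond)
b4 stroke at Sf1  (source Sf1 imposes f)
b0 stroke at J1  (J1: bond 4 brought flow, rest push out)
b1 stroke at J1  (common-f at J1 fixed by 4)
b3 stroke at J1  (J1 flow already set via bond 4)

#0 stroke at J1
#1 stroke at J1
#2 stroke at J1
#3 stroke at J1
#4 stroke at Sf1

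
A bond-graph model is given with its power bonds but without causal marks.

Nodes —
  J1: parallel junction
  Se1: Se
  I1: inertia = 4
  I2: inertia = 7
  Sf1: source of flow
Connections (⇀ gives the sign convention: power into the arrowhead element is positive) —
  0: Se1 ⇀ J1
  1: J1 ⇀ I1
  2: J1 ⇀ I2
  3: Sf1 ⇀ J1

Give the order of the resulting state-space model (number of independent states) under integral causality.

2  (I1, I2 all integral)

b0 stroke→J1  (Se1 (Se) sets effort on bond)
b3 stroke→Sf1  (source Sf1 imposes f)
b1 stroke→I1  (J1: bond 0 brought effort, rest push out)
b2 stroke→I2  (common-e at J1 fixed by 0)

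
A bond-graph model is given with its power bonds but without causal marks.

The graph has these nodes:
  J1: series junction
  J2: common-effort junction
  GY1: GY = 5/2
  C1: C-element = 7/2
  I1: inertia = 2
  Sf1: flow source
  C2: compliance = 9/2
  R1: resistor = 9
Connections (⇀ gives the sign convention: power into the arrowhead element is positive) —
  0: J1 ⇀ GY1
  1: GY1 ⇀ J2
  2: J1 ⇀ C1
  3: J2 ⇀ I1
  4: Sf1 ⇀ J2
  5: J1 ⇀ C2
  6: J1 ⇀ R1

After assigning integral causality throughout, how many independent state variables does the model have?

3  (C1, C2, I1 all integral)

β4 stroke→Sf1  (Sf1 (Sf) sets flow on bond)
β2 stroke→J1  (C1 integral (e out))
β3 stroke→I1  (I1: I, integral causality)
β1 stroke→J2  (J2 needs exactly one e-in)
β0 stroke→J1  (through GY1, causality inverts; strokes same side of GY1)
β5 stroke→J1  (prefer integral on C2)
β6 stroke→R1  (J1 needs exactly one f-in)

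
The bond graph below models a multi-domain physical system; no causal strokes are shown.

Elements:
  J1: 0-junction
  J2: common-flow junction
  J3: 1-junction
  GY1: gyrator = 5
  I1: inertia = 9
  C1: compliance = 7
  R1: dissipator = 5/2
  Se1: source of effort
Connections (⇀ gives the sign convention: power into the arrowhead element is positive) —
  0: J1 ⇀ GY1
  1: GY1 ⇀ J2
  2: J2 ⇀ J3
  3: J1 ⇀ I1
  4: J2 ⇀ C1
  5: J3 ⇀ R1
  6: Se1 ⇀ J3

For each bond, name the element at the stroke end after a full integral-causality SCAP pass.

b0 →J1
b1 →J2
b2 →J3
b3 →I1
b4 →J2
b5 →R1
b6 →J3

b6 |J3  (Se1: effort source, stroke at far end)
b3 |I1  (I1 integral (f out))
b0 |J1  (only one effort-in slot at J1)
b1 |J2  (GY GY1: same side as bond 0)
b4 |J2  (C1 integral (e out))
b2 |J3  (J2 needs exactly one f-in)
b5 |R1  (only one flow-in slot at J3)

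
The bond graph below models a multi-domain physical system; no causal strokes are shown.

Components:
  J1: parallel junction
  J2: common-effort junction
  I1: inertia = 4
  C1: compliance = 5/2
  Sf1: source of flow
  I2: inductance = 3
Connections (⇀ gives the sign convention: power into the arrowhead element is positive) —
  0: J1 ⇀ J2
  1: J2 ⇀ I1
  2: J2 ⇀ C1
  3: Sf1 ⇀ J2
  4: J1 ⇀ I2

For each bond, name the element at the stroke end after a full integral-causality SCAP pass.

β0 →J1
β1 →I1
β2 →J2
β3 →Sf1
β4 →I2

bond 3 stroke→Sf1  (Sf1 (Sf) sets flow on bond)
bond 1 stroke→I1  (I1: I, integral causality)
bond 2 stroke→J2  (prefer integral on C1)
bond 0 stroke→J1  (0-jn J2 has e-setter on 2)
bond 4 stroke→I2  (0-jn J1 has e-setter on 0)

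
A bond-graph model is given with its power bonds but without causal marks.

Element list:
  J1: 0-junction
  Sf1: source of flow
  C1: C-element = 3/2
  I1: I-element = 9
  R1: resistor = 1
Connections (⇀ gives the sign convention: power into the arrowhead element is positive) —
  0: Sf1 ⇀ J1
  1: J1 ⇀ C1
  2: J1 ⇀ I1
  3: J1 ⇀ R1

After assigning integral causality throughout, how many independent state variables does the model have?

2  (C1, I1 all integral)

β0 |Sf1  (Sf1 fixes flow; stroke at Sf1)
β1 |J1  (C1: C, integral causality)
β2 |I1  (J1: bond 1 brought effort, rest push out)
β3 |R1  (J1: bond 1 brought effort, rest push out)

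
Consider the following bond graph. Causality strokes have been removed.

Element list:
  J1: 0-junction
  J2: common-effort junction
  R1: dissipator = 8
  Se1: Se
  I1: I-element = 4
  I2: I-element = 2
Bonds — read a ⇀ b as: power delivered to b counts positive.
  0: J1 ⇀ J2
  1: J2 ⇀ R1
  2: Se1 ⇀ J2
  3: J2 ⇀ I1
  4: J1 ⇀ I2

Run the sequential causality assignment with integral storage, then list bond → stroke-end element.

#2 →J2  (Se1 (Se) sets effort on bond)
#0 →J1  (J2: bond 2 brought effort, rest push out)
#1 →R1  (common-e at J2 fixed by 2)
#3 →I1  (common-e at J2 fixed by 2)
#4 →I2  (J1 effort already set via bond 0)

β0 |J1
β1 |R1
β2 |J2
β3 |I1
β4 |I2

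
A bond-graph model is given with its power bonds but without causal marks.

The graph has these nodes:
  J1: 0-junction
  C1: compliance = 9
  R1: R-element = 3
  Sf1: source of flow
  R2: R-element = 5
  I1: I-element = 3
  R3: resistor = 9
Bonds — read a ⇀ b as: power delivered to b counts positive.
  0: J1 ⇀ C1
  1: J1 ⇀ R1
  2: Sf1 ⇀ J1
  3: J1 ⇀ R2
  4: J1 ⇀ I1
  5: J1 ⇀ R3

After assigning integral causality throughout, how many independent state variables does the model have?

b2 |Sf1  (Sf1: flow source, stroke at near end)
b0 |J1  (C1 integral (e out))
b1 |R1  (0-jn J1 has e-setter on 0)
b3 |R2  (common-e at J1 fixed by 0)
b4 |I1  (J1: bond 0 brought effort, rest push out)
b5 |R3  (0-jn J1 has e-setter on 0)

2  (C1, I1 all integral)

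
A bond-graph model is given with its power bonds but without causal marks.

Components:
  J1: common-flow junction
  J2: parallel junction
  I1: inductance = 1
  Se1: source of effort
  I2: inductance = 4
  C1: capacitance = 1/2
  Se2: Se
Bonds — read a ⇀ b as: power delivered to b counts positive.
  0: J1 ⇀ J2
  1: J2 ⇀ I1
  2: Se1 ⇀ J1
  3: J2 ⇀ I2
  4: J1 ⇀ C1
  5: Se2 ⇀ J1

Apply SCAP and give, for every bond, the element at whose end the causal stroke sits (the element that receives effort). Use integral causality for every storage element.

β0 stroke→J2
β1 stroke→I1
β2 stroke→J1
β3 stroke→I2
β4 stroke→J1
β5 stroke→J1

β2 |J1  (source Se1 imposes e)
β5 |J1  (source Se2 imposes e)
β1 |I1  (prefer integral on I1)
β3 |I2  (I2: I, integral causality)
β0 |J2  (only one effort-in slot at J2)
β4 |J1  (J1: bond 0 brought flow, rest push out)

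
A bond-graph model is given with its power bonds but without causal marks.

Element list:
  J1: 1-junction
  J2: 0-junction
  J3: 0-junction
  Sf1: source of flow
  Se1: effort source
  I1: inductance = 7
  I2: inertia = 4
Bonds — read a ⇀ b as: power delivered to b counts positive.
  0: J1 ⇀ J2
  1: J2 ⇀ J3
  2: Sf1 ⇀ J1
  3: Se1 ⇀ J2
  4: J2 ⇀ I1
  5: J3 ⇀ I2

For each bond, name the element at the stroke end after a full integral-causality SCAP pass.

β0 →J1
β1 →J3
β2 →Sf1
β3 →J2
β4 →I1
β5 →I2

bond 2 →Sf1  (Sf1 fixes flow; stroke at Sf1)
bond 3 →J2  (Se1 fixes effort; stroke away)
bond 0 →J1  (common-f at J1 fixed by 2)
bond 1 →J3  (0-jn J2 has e-setter on 3)
bond 4 →I1  (common-e at J2 fixed by 3)
bond 5 →I2  (J3 effort already set via bond 1)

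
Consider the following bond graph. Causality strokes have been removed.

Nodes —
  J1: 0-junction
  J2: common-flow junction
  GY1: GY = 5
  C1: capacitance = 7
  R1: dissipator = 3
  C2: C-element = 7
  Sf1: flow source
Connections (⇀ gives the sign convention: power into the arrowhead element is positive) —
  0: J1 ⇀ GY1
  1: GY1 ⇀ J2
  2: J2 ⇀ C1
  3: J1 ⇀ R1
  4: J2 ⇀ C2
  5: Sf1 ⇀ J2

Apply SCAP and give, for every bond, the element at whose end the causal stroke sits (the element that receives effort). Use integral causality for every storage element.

#0 stroke at J1
#1 stroke at J2
#2 stroke at J2
#3 stroke at R1
#4 stroke at J2
#5 stroke at Sf1

b5 stroke at Sf1  (Sf1 (Sf) sets flow on bond)
b1 stroke at J2  (J2 flow already set via bond 5)
b2 stroke at J2  (J2: bond 5 brought flow, rest push out)
b4 stroke at J2  (J2: bond 5 brought flow, rest push out)
b0 stroke at J1  (GY1: gyrator matches bond 1)
b3 stroke at R1  (J1 effort already set via bond 0)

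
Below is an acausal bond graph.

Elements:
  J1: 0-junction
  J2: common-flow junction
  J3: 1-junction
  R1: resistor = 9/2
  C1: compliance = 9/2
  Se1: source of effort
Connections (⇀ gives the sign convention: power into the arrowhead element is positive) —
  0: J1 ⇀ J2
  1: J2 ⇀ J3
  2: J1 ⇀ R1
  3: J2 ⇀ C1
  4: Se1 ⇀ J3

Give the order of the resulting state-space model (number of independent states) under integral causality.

1  (C1 all integral)

β4 stroke→J3  (Se1 fixes effort; stroke away)
β1 stroke→J2  (J3 needs exactly one f-in)
β3 stroke→J2  (C1 integral (e out))
β0 stroke→J1  (J2 needs exactly one f-in)
β2 stroke→R1  (0-jn J1 has e-setter on 0)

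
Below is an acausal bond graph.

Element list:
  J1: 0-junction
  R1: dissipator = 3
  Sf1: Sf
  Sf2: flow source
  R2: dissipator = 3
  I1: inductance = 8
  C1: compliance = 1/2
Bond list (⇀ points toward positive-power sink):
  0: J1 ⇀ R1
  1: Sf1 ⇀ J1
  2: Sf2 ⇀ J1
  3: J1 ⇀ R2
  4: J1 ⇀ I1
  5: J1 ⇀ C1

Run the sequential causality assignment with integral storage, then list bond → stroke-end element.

#0 →R1
#1 →Sf1
#2 →Sf2
#3 →R2
#4 →I1
#5 →J1

#1 stroke→Sf1  (Sf1 fixes flow; stroke at Sf1)
#2 stroke→Sf2  (Sf2 (Sf) sets flow on bond)
#4 stroke→I1  (I1: I, integral causality)
#5 stroke→J1  (C1 integral (e out))
#0 stroke→R1  (0-jn J1 has e-setter on 5)
#3 stroke→R2  (J1 effort already set via bond 5)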